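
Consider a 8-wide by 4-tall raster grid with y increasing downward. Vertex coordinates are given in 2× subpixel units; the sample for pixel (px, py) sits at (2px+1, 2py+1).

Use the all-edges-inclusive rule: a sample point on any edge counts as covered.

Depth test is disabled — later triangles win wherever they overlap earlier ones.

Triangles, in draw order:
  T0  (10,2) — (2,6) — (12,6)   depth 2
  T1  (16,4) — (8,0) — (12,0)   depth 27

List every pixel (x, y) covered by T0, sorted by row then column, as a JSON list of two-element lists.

T0:
  2·area = 40  (B↔C swapped to make it positive)
  edge (10, 2)→(12, 6): d=(2,4) inclusive
  edge (12, 6)→(2, 6): d=(-10,0) inclusive
  edge (2, 6)→(10, 2): d=(8,-4) inclusive
    (4,1)@(9, 3): e=[6,30,4] → █
    (5,1)@(11, 3): e=[-2,30,12] → ·
    (2,2)@(5, 5): e=[26,10,4] → █
    (3,2)@(7, 5): e=[18,10,12] → █
    (5,2)@(11, 5): e=[2,10,28] → █
    (6,2)@(13, 5): e=[-6,10,36] → ·
    (2,3)@(5, 7): e=[30,-10,20] → ·
    (3,3)@(7, 7): e=[22,-10,28] → ·
    (4,3)@(9, 7): e=[14,-10,36] → ·
    (5,3)@(11, 7): e=[6,-10,44] → ·
  covered (5 px):
    · · · · · · · ·
    · · · · █ · · ·
    · · █ █ █ █ · ·
    · · · · · · · ·
T1:
  2·area = 16
  edge (16, 4)→(8, 0): d=(-8,-4) inclusive
  edge (8, 0)→(12, 0): d=(4,0) inclusive
  edge (12, 0)→(16, 4): d=(4,4) inclusive
    (5,0)@(11, 1): e=[4,4,8] → █
    (6,0)@(13, 1): e=[12,4,0] → █  [on edge]
    (7,0)@(15, 1): e=[20,4,-8] → ·
    (5,1)@(11, 3): e=[-12,12,16] → ·
    (6,1)@(13, 3): e=[-4,12,8] → ·
    (7,1)@(15, 3): e=[4,12,0] → █  [on edge]
    (7,2)@(15, 5): e=[-12,20,8] → ·
  covered (3 px):
    · · · · · █ █ ·
    · · · · · · · █
    · · · · · · · ·
    · · · · · · · ·

Answer: [[4,1],[2,2],[3,2],[4,2],[5,2]]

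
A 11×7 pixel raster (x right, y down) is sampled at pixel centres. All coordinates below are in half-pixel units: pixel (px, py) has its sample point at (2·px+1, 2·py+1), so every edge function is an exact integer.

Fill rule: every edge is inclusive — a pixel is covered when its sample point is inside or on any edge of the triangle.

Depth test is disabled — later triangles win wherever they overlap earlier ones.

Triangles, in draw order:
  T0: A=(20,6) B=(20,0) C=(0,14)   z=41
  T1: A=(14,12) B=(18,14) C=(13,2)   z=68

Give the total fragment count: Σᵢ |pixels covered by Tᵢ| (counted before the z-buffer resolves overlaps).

T0:
  2·area = 120  (B↔C swapped to make it positive)
  edge (20, 6)→(0, 14): d=(-20,8) inclusive
  edge (0, 14)→(20, 0): d=(20,-14) inclusive
  edge (20, 0)→(20, 6): d=(0,6) inclusive
    (9,0)@(19, 1): e=[108,6,6] → █
    (10,0)@(21, 1): e=[92,34,-6] → ·
    (8,1)@(17, 3): e=[84,18,18] → █
    (10,1)@(21, 3): e=[52,74,-6] → ·
    (6,2)@(13, 5): e=[76,2,42] → █
    (7,2)@(15, 5): e=[60,30,30] → █
    (10,2)@(21, 5): e=[12,114,-6] → ·
    (5,3)@(11, 7): e=[52,14,54] → █
    (9,3)@(19, 7): e=[-12,126,6] → ·
    (4,4)@(9, 9): e=[28,26,66] → █
    (6,4)@(13, 9): e=[-4,82,42] → ·
    (7,4)@(15, 9): e=[-20,110,30] → ·
  covered (15 px):
    · · · · · · · · · █ ·
    · · · · · · · · █ █ ·
    · · · · · · █ █ █ █ ·
    · · · · · █ █ █ █ · ·
    · · · · █ █ · · · · ·
    · · █ █ · · · · · · ·
    · · · · · · · · · · ·
T1:
  2·area = 38  (B↔C swapped to make it positive)
  edge (14, 12)→(13, 2): d=(-1,-10) inclusive
  edge (13, 2)→(18, 14): d=(5,12) inclusive
  edge (18, 14)→(14, 12): d=(-4,-2) inclusive
    (7,3)@(15, 7): e=[15,1,22] → █
    (8,3)@(17, 7): e=[35,-23,26] → ·
    (7,4)@(15, 9): e=[13,11,14] → █
    (8,4)@(17, 9): e=[33,-13,18] → ·
    (7,5)@(15, 11): e=[11,21,6] → █
    (8,5)@(17, 11): e=[31,-3,10] → ·
    (7,6)@(15, 13): e=[9,31,-2] → ·
    (8,6)@(17, 13): e=[29,7,2] → █
    (9,6)@(19, 13): e=[49,-17,6] → ·
  covered (4 px):
    · · · · · · · · · · ·
    · · · · · · · · · · ·
    · · · · · · · · · · ·
    · · · · · · · █ · · ·
    · · · · · · · █ · · ·
    · · · · · · · █ · · ·
    · · · · · · · · █ · ·

Final: 19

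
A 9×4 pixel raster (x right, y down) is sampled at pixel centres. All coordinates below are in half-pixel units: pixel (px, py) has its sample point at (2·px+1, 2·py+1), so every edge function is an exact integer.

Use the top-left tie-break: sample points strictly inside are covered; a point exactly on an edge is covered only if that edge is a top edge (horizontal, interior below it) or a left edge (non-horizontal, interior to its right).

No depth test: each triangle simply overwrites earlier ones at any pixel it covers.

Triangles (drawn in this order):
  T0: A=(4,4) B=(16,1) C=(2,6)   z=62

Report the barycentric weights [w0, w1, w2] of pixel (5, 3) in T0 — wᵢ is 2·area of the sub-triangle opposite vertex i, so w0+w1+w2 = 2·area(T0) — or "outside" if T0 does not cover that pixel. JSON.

T0:
  2·area = 18
  edge (4, 4)→(16, 1): d=(12,-3) top-left  bias=+0
  edge (16, 1)→(2, 6): d=(-14,5) right/bottom  bias=-1
  edge (2, 6)→(4, 4): d=(2,-2) top-left  bias=+0
    (3,0)@(7, 1): e=[-27,45,0] → ·  [on edge]
    (2,1)@(5, 3): e=[-9,27,0] → ·  [on edge]
    (4,1)@(9, 3): e=[3,7,8] → █
    (5,1)@(11, 3): e=[9,-3,12] → ·
    (1,2)@(3, 5): e=[9,9,0] → █  [on edge]
    (2,2)@(5, 5): e=[15,-1,4] → ·
    (4,2)@(9, 5): e=[27,-21,12] → ·
    (0,3)@(1, 7): e=[27,-9,0] → ·  [on edge]
    (1,3)@(3, 7): e=[33,-19,4] → ·
  covered (2 px):
    · · · · · · · · ·
    · · · · █ · · · ·
    · █ · · · · · · ·
    · · · · · · · · ·

Result: "outside"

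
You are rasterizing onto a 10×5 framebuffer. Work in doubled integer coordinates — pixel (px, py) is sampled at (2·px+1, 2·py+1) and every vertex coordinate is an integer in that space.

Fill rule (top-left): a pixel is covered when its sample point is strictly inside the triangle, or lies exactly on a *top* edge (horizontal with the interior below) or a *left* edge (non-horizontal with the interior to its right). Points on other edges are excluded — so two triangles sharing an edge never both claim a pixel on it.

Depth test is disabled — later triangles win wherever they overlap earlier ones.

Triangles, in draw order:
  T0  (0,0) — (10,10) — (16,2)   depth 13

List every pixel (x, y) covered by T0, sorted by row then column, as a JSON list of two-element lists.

T0:
  2·area = 140  (B↔C swapped to make it positive)
  edge (0, 0)→(16, 2): d=(16,2) right/bottom  bias=-1
  edge (16, 2)→(10, 10): d=(-6,8) right/bottom  bias=-1
  edge (10, 10)→(0, 0): d=(-10,-10) top-left  bias=+0
    (0,0)@(1, 1): e=[14,126,0] → X  [on edge]
    (1,0)@(3, 1): e=[10,110,20] → X
    (2,0)@(5, 1): e=[6,94,40] → X
    (3,0)@(7, 1): e=[2,78,60] → X
    (4,0)@(9, 1): e=[-2,62,80] → .
    (0,1)@(1, 3): e=[46,114,-20] → .
    (1,1)@(3, 3): e=[42,98,0] → X  [on edge]
    (4,1)@(9, 3): e=[30,50,60] → X
    (5,1)@(11, 3): e=[26,34,80] → X
    (6,1)@(13, 3): e=[22,18,100] → X
    (7,1)@(15, 3): e=[18,2,120] → X
    (8,1)@(17, 3): e=[14,-14,140] → .
    (2,2)@(5, 5): e=[70,70,0] → X  [on edge]
    (3,3)@(7, 7): e=[98,42,0] → X  [on edge]
    (4,4)@(9, 9): e=[126,14,0] → X  [on edge]
  covered (20 px):
    X X X X . . . . . .
    . X X X X X X X . .
    . . X X X X X . . .
    . . . X X X . . . .
    . . . . X . . . . .

Final: [[0,0],[1,0],[2,0],[3,0],[1,1],[2,1],[3,1],[4,1],[5,1],[6,1],[7,1],[2,2],[3,2],[4,2],[5,2],[6,2],[3,3],[4,3],[5,3],[4,4]]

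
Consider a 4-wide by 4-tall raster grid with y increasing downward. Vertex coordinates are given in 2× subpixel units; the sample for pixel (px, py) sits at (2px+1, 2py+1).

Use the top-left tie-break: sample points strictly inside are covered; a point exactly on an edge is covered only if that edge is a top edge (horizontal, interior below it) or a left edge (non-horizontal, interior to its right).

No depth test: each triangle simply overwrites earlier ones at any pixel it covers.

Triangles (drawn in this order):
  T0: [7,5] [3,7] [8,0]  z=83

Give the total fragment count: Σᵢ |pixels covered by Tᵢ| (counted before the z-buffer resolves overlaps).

T0:
  2·area = 18
  edge (7, 5)→(3, 7): d=(-4,2) right/bottom  bias=-1
  edge (3, 7)→(8, 0): d=(5,-7) top-left  bias=+0
  edge (8, 0)→(7, 5): d=(-1,5) right/bottom  bias=-1
    (3,1)@(7, 3): e=[8,8,2] → #
    (2,2)@(5, 5): e=[4,4,10] → #
    (3,2)@(7, 5): e=[0,18,0] → ·  [on edge]
    (1,3)@(3, 7): e=[0,0,18] → ·  [on edge]
    (2,3)@(5, 7): e=[-4,14,8] → ·
  covered (2 px):
    · · · ·
    · · · #
    · · # ·
    · · · ·

Final: 2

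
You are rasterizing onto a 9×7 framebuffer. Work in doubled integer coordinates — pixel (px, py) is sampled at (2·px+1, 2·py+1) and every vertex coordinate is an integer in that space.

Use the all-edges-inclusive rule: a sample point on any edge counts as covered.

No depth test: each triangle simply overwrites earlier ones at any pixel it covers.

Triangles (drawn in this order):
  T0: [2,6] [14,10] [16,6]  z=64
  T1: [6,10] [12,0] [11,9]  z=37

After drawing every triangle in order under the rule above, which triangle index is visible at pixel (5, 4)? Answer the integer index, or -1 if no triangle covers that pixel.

T0:
  2·area = 56  (B↔C swapped to make it positive)
  edge (2, 6)→(16, 6): d=(14,0) inclusive
  edge (16, 6)→(14, 10): d=(-2,4) inclusive
  edge (14, 10)→(2, 6): d=(-12,-4) inclusive
    (2,3)@(5, 7): e=[14,42,0] → X  [on edge]
    (3,3)@(7, 7): e=[14,34,8] → X
    (4,3)@(9, 7): e=[14,26,16] → X
    (5,3)@(11, 7): e=[14,18,24] → X
    (6,3)@(13, 7): e=[14,10,32] → X
    (7,3)@(15, 7): e=[14,2,40] → X
    (8,3)@(17, 7): e=[14,-6,48] → .
    (2,4)@(5, 9): e=[42,38,-24] → .
    (3,4)@(7, 9): e=[42,30,-16] → .
    (4,4)@(9, 9): e=[42,22,-8] → .
    (5,4)@(11, 9): e=[42,14,0] → X  [on edge]
    (7,4)@(15, 9): e=[42,-2,16] → .
    (8,5)@(17, 11): e=[70,-14,0] → .  [on edge]
  covered (8 px):
    . . . . . . . . .
    . . . . . . . . .
    . . . . . . . . .
    . . X X X X X X .
    . . . . . X X . .
    . . . . . . . . .
    . . . . . . . . .
T1:
  2·area = 44
  edge (6, 10)→(12, 0): d=(6,-10) inclusive
  edge (12, 0)→(11, 9): d=(-1,9) inclusive
  edge (11, 9)→(6, 10): d=(-5,1) inclusive
    (5,1)@(11, 3): e=[8,6,30] → X
    (6,1)@(13, 3): e=[28,-12,28] → .
    (4,2)@(9, 5): e=[0,22,22] → X  [on edge]
    (6,2)@(13, 5): e=[40,-14,18] → .
    (4,3)@(9, 7): e=[12,20,12] → X
    (6,3)@(13, 7): e=[52,-16,8] → .
    (3,4)@(7, 9): e=[4,36,4] → X
    (5,4)@(11, 9): e=[44,0,0] → X  [on edge]
    (6,4)@(13, 9): e=[64,-18,-2] → .
    (0,5)@(1, 11): e=[-44,88,0] → .  [on edge]
    (3,5)@(7, 11): e=[16,34,-6] → .
    (4,5)@(9, 11): e=[36,16,-8] → .
  covered (8 px):
    . . . . . . . . .
    . . . . . X . . .
    . . . . X X . . .
    . . . . X X . . .
    . . . X X X . . .
    . . . . . . . . .
    . . . . . . . . .

Z-buffer (winner per pixel, '.' = empty):
  . . . . . . . . .
  . . . . . 1 . . .
  . . . . 1 1 . . .
  . . 0 0 1 1 0 0 .
  . . . 1 1 1 0 . .
  . . . . . . . . .
  . . . . . . . . .

Result: 1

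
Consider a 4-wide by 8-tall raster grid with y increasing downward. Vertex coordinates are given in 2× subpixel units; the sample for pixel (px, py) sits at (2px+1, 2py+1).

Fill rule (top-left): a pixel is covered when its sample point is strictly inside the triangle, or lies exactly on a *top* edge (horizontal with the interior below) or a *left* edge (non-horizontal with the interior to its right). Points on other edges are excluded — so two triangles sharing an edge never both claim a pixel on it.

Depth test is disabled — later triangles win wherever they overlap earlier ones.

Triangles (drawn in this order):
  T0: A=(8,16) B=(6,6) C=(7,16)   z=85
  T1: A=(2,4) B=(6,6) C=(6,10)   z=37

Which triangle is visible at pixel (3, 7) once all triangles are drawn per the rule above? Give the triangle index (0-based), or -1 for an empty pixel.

T0:
  2·area = 10  (B↔C swapped to make it positive)
  edge (8, 16)→(7, 16): d=(-1,0) right/bottom  bias=-1
  edge (7, 16)→(6, 6): d=(-1,-10) top-left  bias=+0
  edge (6, 6)→(8, 16): d=(2,10) right/bottom  bias=-1
    (2,0)@(5, 1): e=[15,-5,0] → ·  [on edge]
    (3,5)@(7, 11): e=[5,5,0] → ·  [on edge]
    (3,6)@(7, 13): e=[3,3,4] → █
    (3,7)@(7, 15): e=[1,1,8] → █
  covered (2 px):
    · · · ·
    · · · ·
    · · · ·
    · · · ·
    · · · ·
    · · · ·
    · · · █
    · · · █
T1:
  2·area = 16
  edge (2, 4)→(6, 6): d=(4,2) right/bottom  bias=-1
  edge (6, 6)→(6, 10): d=(0,4) right/bottom  bias=-1
  edge (6, 10)→(2, 4): d=(-4,-6) top-left  bias=+0
    (1,2)@(3, 5): e=[2,12,2] → █
    (2,2)@(5, 5): e=[-2,4,14] → ·
    (1,3)@(3, 7): e=[10,12,-6] → ·
    (2,3)@(5, 7): e=[6,4,6] → █
    (3,3)@(7, 7): e=[2,-4,18] → ·
    (2,4)@(5, 9): e=[14,4,-2] → ·
  covered (2 px):
    · · · ·
    · · · ·
    · █ · ·
    · · █ ·
    · · · ·
    · · · ·
    · · · ·
    · · · ·

Z-buffer (winner per pixel, '.' = empty):
  . . . .
  . . . .
  . 1 . .
  . . 1 .
  . . . .
  . . . .
  . . . 0
  . . . 0

Result: 0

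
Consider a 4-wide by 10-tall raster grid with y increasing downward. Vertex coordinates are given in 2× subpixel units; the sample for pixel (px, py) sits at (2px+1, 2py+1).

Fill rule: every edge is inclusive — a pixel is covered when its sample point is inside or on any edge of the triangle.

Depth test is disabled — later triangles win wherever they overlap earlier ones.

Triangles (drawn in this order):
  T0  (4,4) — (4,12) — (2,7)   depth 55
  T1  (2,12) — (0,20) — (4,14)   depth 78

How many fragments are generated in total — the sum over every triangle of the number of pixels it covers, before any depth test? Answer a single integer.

T0:
  2·area = 16
  edge (4, 4)→(4, 12): d=(0,8) inclusive
  edge (4, 12)→(2, 7): d=(-2,-5) inclusive
  edge (2, 7)→(4, 4): d=(2,-3) inclusive
    (1,3)@(3, 7): e=[8,5,3] → #
    (2,3)@(5, 7): e=[-8,15,9] → ·
    (1,4)@(3, 9): e=[8,1,7] → #
    (2,4)@(5, 9): e=[-8,11,13] → ·
    (1,5)@(3, 11): e=[8,-3,11] → ·
  covered (2 px):
    · · · ·
    · · · ·
    · · · ·
    · # · ·
    · # · ·
    · · · ·
    · · · ·
    · · · ·
    · · · ·
    · · · ·
T1:
  2·area = 20  (B↔C swapped to make it positive)
  edge (2, 12)→(4, 14): d=(2,2) inclusive
  edge (4, 14)→(0, 20): d=(-4,6) inclusive
  edge (0, 20)→(2, 12): d=(2,-8) inclusive
    (0,5)@(1, 11): e=[0,30,-10] → ·  [on edge]
    (1,6)@(3, 13): e=[0,10,10] → #  [on edge]
    (2,6)@(5, 13): e=[-4,-2,26] → ·
    (1,7)@(3, 15): e=[4,2,14] → #
    (2,7)@(5, 15): e=[0,-10,30] → ·  [on edge]
    (0,8)@(1, 17): e=[12,6,2] → #
    (1,8)@(3, 17): e=[8,-6,18] → ·
    (3,8)@(7, 17): e=[0,-30,50] → ·  [on edge]
    (0,9)@(1, 19): e=[16,-2,6] → ·
  covered (3 px):
    · · · ·
    · · · ·
    · · · ·
    · · · ·
    · · · ·
    · · · ·
    · # · ·
    · # · ·
    # · · ·
    · · · ·

Final: 5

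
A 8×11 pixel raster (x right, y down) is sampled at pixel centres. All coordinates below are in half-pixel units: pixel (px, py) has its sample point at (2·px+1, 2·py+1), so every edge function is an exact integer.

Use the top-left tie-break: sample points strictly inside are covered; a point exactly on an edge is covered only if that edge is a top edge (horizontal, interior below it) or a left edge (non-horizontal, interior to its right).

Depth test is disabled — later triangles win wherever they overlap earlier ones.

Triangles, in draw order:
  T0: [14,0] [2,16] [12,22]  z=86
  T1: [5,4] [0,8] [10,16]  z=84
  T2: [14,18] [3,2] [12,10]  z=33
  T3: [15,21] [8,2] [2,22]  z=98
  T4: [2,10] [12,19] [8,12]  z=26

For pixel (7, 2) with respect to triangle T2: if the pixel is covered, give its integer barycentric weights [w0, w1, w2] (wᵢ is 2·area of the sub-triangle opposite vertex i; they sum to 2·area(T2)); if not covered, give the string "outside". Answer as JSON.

T0:
  2·area = 232  (B↔C swapped to make it positive)
  edge (14, 0)→(12, 22): d=(-2,22) right/bottom  bias=-1
  edge (12, 22)→(2, 16): d=(-10,-6) top-left  bias=+0
  edge (2, 16)→(14, 0): d=(12,-16) top-left  bias=+0
    (6,1)@(13, 3): e=[16,196,20] → X
    (7,1)@(15, 3): e=[-28,208,52] → .
    (5,2)@(11, 5): e=[56,164,12] → X
    (7,2)@(15, 5): e=[-32,188,76] → .
    (4,3)@(9, 7): e=[96,132,4] → X
    (7,3)@(15, 7): e=[-36,168,100] → .
    (4,4)@(9, 9): e=[92,112,28] → X
    (7,4)@(15, 9): e=[-40,148,124] → .
    (3,5)@(7, 11): e=[132,80,20] → X
    (6,5)@(13, 11): e=[0,116,116] → .  [on edge]
    (2,6)@(5, 13): e=[172,48,12] → X
    (6,6)@(13, 13): e=[-4,96,140] → .
    (3,9)@(7, 19): e=[116,0,116] → X  [on edge]
  covered (29 px):
    . . . . . . . .
    . . . . . . X .
    . . . . . X X .
    . . . . X X X .
    . . . . X X X .
    . . . X X X . .
    . . X X X X . .
    . X X X X X . .
    . . X X X X . .
    . . . X X X . .
    . . . . . X . .
T1:
  2·area = 80  (B↔C swapped to make it positive)
  edge (5, 4)→(10, 16): d=(5,12) right/bottom  bias=-1
  edge (10, 16)→(0, 8): d=(-10,-8) top-left  bias=+0
  edge (0, 8)→(5, 4): d=(5,-4) top-left  bias=+0
    (2,2)@(5, 5): e=[5,70,5] → X
    (3,2)@(7, 5): e=[-19,86,13] → .
    (1,3)@(3, 7): e=[39,34,7] → X
    (3,3)@(7, 7): e=[-9,66,23] → .
    (1,4)@(3, 9): e=[49,14,17] → X
    (3,4)@(7, 9): e=[1,46,33] → X
    (4,4)@(9, 9): e=[-23,62,41] → .
    (1,5)@(3, 11): e=[59,-6,27] → .
    (2,5)@(5, 11): e=[35,10,35] → X
    (4,5)@(9, 11): e=[-13,42,51] → .
    (2,6)@(5, 13): e=[45,-10,45] → .
    (3,6)@(7, 13): e=[21,6,53] → X
  covered (10 px):
    . . . . . . . .
    . . . . . . . .
    . . X . . . . .
    . X X . . . . .
    . X X X . . . .
    . . X X . . . .
    . . . X . . . .
    . . . . X . . .
    . . . . . . . .
    . . . . . . . .
    . . . . . . . .
T2:
  2·area = 56
  edge (14, 18)→(3, 2): d=(-11,-16) top-left  bias=+0
  edge (3, 2)→(12, 10): d=(9,8) right/bottom  bias=-1
  edge (12, 10)→(14, 18): d=(2,8) right/bottom  bias=-1
    (3,3)@(7, 7): e=[9,13,34] → X
    (4,3)@(9, 7): e=[41,-3,18] → .
    (3,4)@(7, 9): e=[-13,31,38] → .
    (4,4)@(9, 9): e=[19,15,22] → X
    (5,4)@(11, 9): e=[51,-1,6] → .
    (4,5)@(9, 11): e=[-3,33,26] → .
    (5,5)@(11, 11): e=[29,17,10] → X
    (6,5)@(13, 11): e=[61,1,-6] → .
    (5,6)@(11, 13): e=[7,35,14] → X
    (6,6)@(13, 13): e=[39,19,-2] → .
    (5,7)@(11, 15): e=[-15,53,18] → .
    (6,7)@(13, 15): e=[17,37,2] → X
  covered (5 px):
    . . . . . . . .
    . . . . . . . .
    . . . . . . . .
    . . . X . . . .
    . . . . X . . .
    . . . . . X . .
    . . . . . X . .
    . . . . . . X .
    . . . . . . . .
    . . . . . . . .
    . . . . . . . .
T3:
  2·area = 254  (B↔C swapped to make it positive)
  edge (15, 21)→(2, 22): d=(-13,1) right/bottom  bias=-1
  edge (2, 22)→(8, 2): d=(6,-20) top-left  bias=+0
  edge (8, 2)→(15, 21): d=(7,19) right/bottom  bias=-1
    (4,2)@(9, 5): e=[214,38,2] → X
    (5,2)@(11, 5): e=[212,78,-36] → .
    (3,3)@(7, 7): e=[190,10,54] → X
    (5,3)@(11, 7): e=[186,90,-22] → .
    (3,4)@(7, 9): e=[164,22,68] → X
    (5,4)@(11, 9): e=[160,102,-8] → .
    (3,5)@(7, 11): e=[138,34,82] → X
    (5,5)@(11, 11): e=[134,114,6] → X
    (6,5)@(13, 11): e=[132,154,-32] → .
    (2,6)@(5, 13): e=[114,6,134] → X
    (6,6)@(13, 13): e=[106,166,-18] → .
    (2,7)@(5, 15): e=[88,18,148] → X
    (7,10)@(15, 21): e=[0,254,0] → .  [on edge]
  covered (33 px):
    . . . . . . . .
    . . . . . . . .
    . . . . X . . .
    . . . X X . . .
    . . . X X . . .
    . . . X X X . .
    . . X X X X . .
    . . X X X X . .
    . . X X X X X .
    . X X X X X X .
    . X X X X X X .
T4:
  2·area = 34  (B↔C swapped to make it positive)
  edge (2, 10)→(8, 12): d=(6,2) right/bottom  bias=-1
  edge (8, 12)→(12, 19): d=(4,7) right/bottom  bias=-1
  edge (12, 19)→(2, 10): d=(-10,-9) top-left  bias=+0
    (2,5)@(5, 11): e=[0,17,17] → .  [on edge]
    (3,6)@(7, 13): e=[8,11,15] → X
    (4,6)@(9, 13): e=[4,-3,33] → .
    (5,6)@(11, 13): e=[0,-17,51] → .  [on edge]
    (3,7)@(7, 15): e=[20,19,-5] → .
    (4,7)@(9, 15): e=[16,5,13] → X
    (5,7)@(11, 15): e=[12,-9,31] → .
    (4,8)@(9, 17): e=[28,13,-7] → .
  covered (2 px):
    . . . . . . . .
    . . . . . . . .
    . . . . . . . .
    . . . . . . . .
    . . . . . . . .
    . . . . . . . .
    . . . X . . . .
    . . . . X . . .
    . . . . . . . .
    . . . . . . . .
    . . . . . . . .

Answer: "outside"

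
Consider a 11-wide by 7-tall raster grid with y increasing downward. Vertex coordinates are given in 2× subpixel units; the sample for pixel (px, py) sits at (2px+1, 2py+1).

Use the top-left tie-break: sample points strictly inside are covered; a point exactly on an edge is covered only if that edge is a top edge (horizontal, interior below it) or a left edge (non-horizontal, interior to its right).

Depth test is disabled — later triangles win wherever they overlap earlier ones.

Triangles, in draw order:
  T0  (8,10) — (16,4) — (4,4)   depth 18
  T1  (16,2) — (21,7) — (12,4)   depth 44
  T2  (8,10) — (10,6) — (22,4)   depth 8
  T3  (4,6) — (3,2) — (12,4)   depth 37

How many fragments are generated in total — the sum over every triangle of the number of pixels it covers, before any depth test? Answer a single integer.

T0:
  2·area = 72  (B↔C swapped to make it positive)
  edge (8, 10)→(4, 4): d=(-4,-6) top-left  bias=+0
  edge (4, 4)→(16, 4): d=(12,0) top-left  bias=+0
  edge (16, 4)→(8, 10): d=(-8,6) right/bottom  bias=-1
    (2,2)@(5, 5): e=[2,12,58] → #
    (3,2)@(7, 5): e=[14,12,46] → #
    (4,2)@(9, 5): e=[26,12,34] → #
    (5,2)@(11, 5): e=[38,12,22] → #
    (6,2)@(13, 5): e=[50,12,10] → #
    (7,2)@(15, 5): e=[62,12,-2] → ·
    (2,3)@(5, 7): e=[-6,36,42] → ·
    (3,3)@(7, 7): e=[6,36,30] → #
    (6,3)@(13, 7): e=[42,36,-6] → ·
    (3,4)@(7, 9): e=[-2,60,14] → ·
    (4,4)@(9, 9): e=[10,60,2] → #
    (5,4)@(11, 9): e=[22,60,-10] → ·
  covered (9 px):
    · · · · · · · · · · ·
    · · · · · · · · · · ·
    · · # # # # # · · · ·
    · · · # # # · · · · ·
    · · · · # · · · · · ·
    · · · · · · · · · · ·
    · · · · · · · · · · ·
T1:
  2·area = 30
  edge (16, 2)→(21, 7): d=(5,5) right/bottom  bias=-1
  edge (21, 7)→(12, 4): d=(-9,-3) top-left  bias=+0
  edge (12, 4)→(16, 2): d=(4,-2) top-left  bias=+0
    (1,0)@(3, 1): e=[60,0,-30] → ·  [on edge]
    (7,0)@(15, 1): e=[0,36,-6] → ·  [on edge]
    (4,1)@(9, 3): e=[40,0,-10] → ·  [on edge]
    (7,1)@(15, 3): e=[10,18,2] → #
    (8,1)@(17, 3): e=[0,24,6] → ·  [on edge]
    (7,2)@(15, 5): e=[20,0,10] → #  [on edge]
    (8,2)@(17, 5): e=[10,6,14] → #
    (9,2)@(19, 5): e=[0,12,18] → ·  [on edge]
    (7,3)@(15, 7): e=[30,-18,18] → ·
    (8,3)@(17, 7): e=[20,-12,22] → ·
    (10,3)@(21, 7): e=[0,0,30] → ·  [on edge]
  covered (3 px):
    · · · · · · · · · · ·
    · · · · · · · # · · ·
    · · · · · · · # # · ·
    · · · · · · · · · · ·
    · · · · · · · · · · ·
    · · · · · · · · · · ·
    · · · · · · · · · · ·
T2:
  2·area = 44
  edge (8, 10)→(10, 6): d=(2,-4) top-left  bias=+0
  edge (10, 6)→(22, 4): d=(12,-2) top-left  bias=+0
  edge (22, 4)→(8, 10): d=(-14,6) right/bottom  bias=-1
    (8,2)@(17, 5): e=[26,2,16] → #
    (9,2)@(19, 5): e=[34,6,4] → #
    (10,2)@(21, 5): e=[42,10,-8] → ·
    (5,3)@(11, 7): e=[6,14,24] → #
    (6,3)@(13, 7): e=[14,18,12] → #
    (7,3)@(15, 7): e=[22,22,0] → ·  [on edge]
    (8,3)@(17, 7): e=[30,26,-12] → ·
    (9,3)@(19, 7): e=[38,30,-24] → ·
    (4,4)@(9, 9): e=[2,34,8] → #
    (5,4)@(11, 9): e=[10,38,-4] → ·
    (6,4)@(13, 9): e=[18,42,-16] → ·
    (4,5)@(9, 11): e=[6,58,-20] → ·
    (0,6)@(1, 13): e=[-22,66,0] → ·  [on edge]
  covered (5 px):
    · · · · · · · · · · ·
    · · · · · · · · · · ·
    · · · · · · · · # # ·
    · · · · · # # · · · ·
    · · · · # · · · · · ·
    · · · · · · · · · · ·
    · · · · · · · · · · ·
T3:
  2·area = 34
  edge (4, 6)→(3, 2): d=(-1,-4) top-left  bias=+0
  edge (3, 2)→(12, 4): d=(9,2) right/bottom  bias=-1
  edge (12, 4)→(4, 6): d=(-8,2) right/bottom  bias=-1
    (2,1)@(5, 3): e=[7,5,22] → #
    (3,1)@(7, 3): e=[15,1,18] → #
    (4,1)@(9, 3): e=[23,-3,14] → ·
    (2,2)@(5, 5): e=[5,23,6] → #
    (4,2)@(9, 5): e=[21,15,-2] → ·
    (2,3)@(5, 7): e=[3,41,-10] → ·
    (3,3)@(7, 7): e=[11,37,-14] → ·
  covered (4 px):
    · · · · · · · · · · ·
    · · # # · · · · · · ·
    · · # # · · · · · · ·
    · · · · · · · · · · ·
    · · · · · · · · · · ·
    · · · · · · · · · · ·
    · · · · · · · · · · ·

Answer: 21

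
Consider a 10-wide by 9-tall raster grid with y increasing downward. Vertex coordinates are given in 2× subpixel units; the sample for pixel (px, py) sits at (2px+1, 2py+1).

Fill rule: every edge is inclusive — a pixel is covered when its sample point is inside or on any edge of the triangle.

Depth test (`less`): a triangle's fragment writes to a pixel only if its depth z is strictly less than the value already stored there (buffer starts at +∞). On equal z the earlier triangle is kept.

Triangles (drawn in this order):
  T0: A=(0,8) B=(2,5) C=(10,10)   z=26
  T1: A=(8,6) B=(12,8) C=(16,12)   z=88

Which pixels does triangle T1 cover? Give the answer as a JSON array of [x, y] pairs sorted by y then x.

T0:
  2·area = 34
  edge (0, 8)→(2, 5): d=(2,-3) inclusive
  edge (2, 5)→(10, 10): d=(8,5) inclusive
  edge (10, 10)→(0, 8): d=(-10,-2) inclusive
    (0,3)@(1, 7): e=[1,21,12] → #
    (1,3)@(3, 7): e=[7,11,16] → #
    (2,3)@(5, 7): e=[13,1,20] → #
    (3,3)@(7, 7): e=[19,-9,24] → ·
    (0,4)@(1, 9): e=[5,37,-8] → ·
    (1,4)@(3, 9): e=[11,27,-4] → ·
    (2,4)@(5, 9): e=[17,17,0] → #  [on edge]
    (3,4)@(7, 9): e=[23,7,4] → #
    (4,4)@(9, 9): e=[29,-3,8] → ·
    (2,5)@(5, 11): e=[21,33,-20] → ·
    (3,5)@(7, 11): e=[27,23,-16] → ·
    (7,5)@(15, 11): e=[51,-17,0] → ·  [on edge]
  covered (5 px):
    · · · · · · · · · ·
    · · · · · · · · · ·
    · · · · · · · · · ·
    # # # · · · · · · ·
    · · # # · · · · · ·
    · · · · · · · · · ·
    · · · · · · · · · ·
    · · · · · · · · · ·
    · · · · · · · · · ·
T1:
  2·area = 8
  edge (8, 6)→(12, 8): d=(4,2) inclusive
  edge (12, 8)→(16, 12): d=(4,4) inclusive
  edge (16, 12)→(8, 6): d=(-8,-6) inclusive
    (2,0)@(5, 1): e=[-14,0,22] → ·  [on edge]
    (3,1)@(7, 3): e=[-10,0,18] → ·  [on edge]
    (4,2)@(9, 5): e=[-6,0,14] → ·  [on edge]
    (5,3)@(11, 7): e=[-2,0,10] → ·  [on edge]
    (6,4)@(13, 9): e=[2,0,6] → #  [on edge]
    (7,4)@(15, 9): e=[-2,-8,18] → ·
    (6,5)@(13, 11): e=[10,8,-10] → ·
    (7,5)@(15, 11): e=[6,0,2] → #  [on edge]
    (8,5)@(17, 11): e=[2,-8,14] → ·
    (7,6)@(15, 13): e=[14,8,-14] → ·
    (8,6)@(17, 13): e=[10,0,-2] → ·  [on edge]
    (9,7)@(19, 15): e=[14,0,-6] → ·  [on edge]
  covered (2 px):
    · · · · · · · · · ·
    · · · · · · · · · ·
    · · · · · · · · · ·
    · · · · · · · · · ·
    · · · · · · # · · ·
    · · · · · · · # · ·
    · · · · · · · · · ·
    · · · · · · · · · ·
    · · · · · · · · · ·

Answer: [[6,4],[7,5]]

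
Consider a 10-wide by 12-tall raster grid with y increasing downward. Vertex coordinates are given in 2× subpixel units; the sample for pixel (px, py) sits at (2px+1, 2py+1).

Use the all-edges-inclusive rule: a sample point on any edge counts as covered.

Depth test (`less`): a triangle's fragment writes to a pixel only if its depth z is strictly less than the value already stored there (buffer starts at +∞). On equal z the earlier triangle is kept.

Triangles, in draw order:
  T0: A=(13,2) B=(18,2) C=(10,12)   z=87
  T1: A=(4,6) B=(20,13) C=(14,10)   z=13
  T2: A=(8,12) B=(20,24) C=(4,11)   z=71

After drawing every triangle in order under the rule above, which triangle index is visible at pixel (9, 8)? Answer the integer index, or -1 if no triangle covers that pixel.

T0:
  2·area = 50
  edge (13, 2)→(18, 2): d=(5,0) inclusive
  edge (18, 2)→(10, 12): d=(-8,10) inclusive
  edge (10, 12)→(13, 2): d=(3,-10) inclusive
    (6,1)@(13, 3): e=[5,42,3] → X
    (7,1)@(15, 3): e=[5,22,23] → X
    (8,1)@(17, 3): e=[5,2,43] → X
    (9,1)@(19, 3): e=[5,-18,63] → .
    (6,2)@(13, 5): e=[15,26,9] → X
    (8,2)@(17, 5): e=[15,-14,49] → .
    (6,3)@(13, 7): e=[25,10,15] → X
    (7,3)@(15, 7): e=[25,-10,35] → .
    (5,4)@(11, 9): e=[35,14,1] → X
    (6,4)@(13, 9): e=[35,-6,21] → .
    (5,5)@(11, 11): e=[45,-2,7] → .
  covered (7 px):
    . . . . . . . . . .
    . . . . . . X X X .
    . . . . . . X X . .
    . . . . . . X . . .
    . . . . . X . . . .
    . . . . . . . . . .
    . . . . . . . . . .
    . . . . . . . . . .
    . . . . . . . . . .
    . . . . . . . . . .
    . . . . . . . . . .
    . . . . . . . . . .
T1:
  2·area = 6  (B↔C swapped to make it positive)
  edge (4, 6)→(14, 10): d=(10,4) inclusive
  edge (14, 10)→(20, 13): d=(6,3) inclusive
  edge (20, 13)→(4, 6): d=(-16,-7) inclusive
    (5,4)@(11, 9): e=[2,3,1] → X
    (6,4)@(13, 9): e=[-6,-3,15] → .
    (5,5)@(11, 11): e=[22,15,-31] → .
  covered (1 px):
    . . . . . . . . . .
    . . . . . . . . . .
    . . . . . . . . . .
    . . . . . . . . . .
    . . . . . X . . . .
    . . . . . . . . . .
    . . . . . . . . . .
    . . . . . . . . . .
    . . . . . . . . . .
    . . . . . . . . . .
    . . . . . . . . . .
    . . . . . . . . . .
T2:
  2·area = 36
  edge (8, 12)→(20, 24): d=(12,12) inclusive
  edge (20, 24)→(4, 11): d=(-16,-13) inclusive
  edge (4, 11)→(8, 12): d=(4,1) inclusive
    (0,2)@(1, 5): e=[0,57,-21] → .  [on edge]
    (1,3)@(3, 7): e=[0,51,-15] → .  [on edge]
    (2,4)@(5, 9): e=[0,45,-9] → .  [on edge]
    (3,5)@(7, 11): e=[0,39,-3] → .  [on edge]
    (3,6)@(7, 13): e=[24,7,5] → X
    (4,6)@(9, 13): e=[0,33,3] → X  [on edge]
    (5,6)@(11, 13): e=[-24,59,1] → .
    (3,7)@(7, 15): e=[48,-25,13] → .
    (4,7)@(9, 15): e=[24,1,11] → X
    (5,7)@(11, 15): e=[0,27,9] → X  [on edge]
    (6,7)@(13, 15): e=[-24,53,7] → .
    (4,8)@(9, 17): e=[48,-31,19] → .
    (6,8)@(13, 17): e=[0,21,15] → X  [on edge]
    (7,9)@(15, 19): e=[0,15,21] → X  [on edge]
    (8,10)@(17, 21): e=[0,9,27] → X  [on edge]
    (9,11)@(19, 23): e=[0,3,33] → X  [on edge]
  covered (8 px):
    . . . . . . . . . .
    . . . . . . . . . .
    . . . . . . . . . .
    . . . . . . . . . .
    . . . . . . . . . .
    . . . . . . . . . .
    . . . X X . . . . .
    . . . . X X . . . .
    . . . . . . X . . .
    . . . . . . . X . .
    . . . . . . . . X .
    . . . . . . . . . X

Z-buffer (winner per pixel, '.' = empty):
  . . . . . . . . . .
  . . . . . . 0 0 0 .
  . . . . . . 0 0 . .
  . . . . . . 0 . . .
  . . . . . 1 . . . .
  . . . . . . . . . .
  . . . 2 2 . . . . .
  . . . . 2 2 . . . .
  . . . . . . 2 . . .
  . . . . . . . 2 . .
  . . . . . . . . 2 .
  . . . . . . . . . 2

Final: -1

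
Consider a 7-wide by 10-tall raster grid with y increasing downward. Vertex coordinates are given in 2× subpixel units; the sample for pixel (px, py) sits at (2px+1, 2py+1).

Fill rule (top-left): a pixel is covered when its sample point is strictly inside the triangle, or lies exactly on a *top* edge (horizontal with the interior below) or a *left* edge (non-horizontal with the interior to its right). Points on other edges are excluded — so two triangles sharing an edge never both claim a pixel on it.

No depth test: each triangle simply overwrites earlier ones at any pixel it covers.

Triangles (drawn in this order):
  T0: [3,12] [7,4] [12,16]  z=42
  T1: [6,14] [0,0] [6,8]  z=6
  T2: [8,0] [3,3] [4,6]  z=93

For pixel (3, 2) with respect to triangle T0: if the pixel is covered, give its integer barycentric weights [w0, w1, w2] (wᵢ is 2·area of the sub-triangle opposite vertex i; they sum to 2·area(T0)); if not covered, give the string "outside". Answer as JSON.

T0:
  2·area = 88
  edge (3, 12)→(7, 4): d=(4,-8) top-left  bias=+0
  edge (7, 4)→(12, 16): d=(5,12) right/bottom  bias=-1
  edge (12, 16)→(3, 12): d=(-9,-4) top-left  bias=+0
    (3,2)@(7, 5): e=[4,5,79] → █
    (4,2)@(9, 5): e=[20,-19,87] → ·
    (3,3)@(7, 7): e=[12,15,61] → █
    (4,3)@(9, 7): e=[28,-9,69] → ·
    (2,4)@(5, 9): e=[4,49,35] → █
    (4,4)@(9, 9): e=[36,1,51] → █
    (5,4)@(11, 9): e=[52,-23,59] → ·
    (2,5)@(5, 11): e=[12,59,17] → █
    (5,5)@(11, 11): e=[60,-13,41] → ·
    (2,6)@(5, 13): e=[20,69,-1] → ·
    (3,6)@(7, 13): e=[36,45,7] → █
    (5,6)@(11, 13): e=[68,-3,23] → ·
  covered (11 px):
    · · · · · · ·
    · · · · · · ·
    · · · █ · · ·
    · · · █ · · ·
    · · █ █ █ · ·
    · · █ █ █ · ·
    · · · █ █ · ·
    · · · · · █ ·
    · · · · · · ·
    · · · · · · ·
T1:
  2·area = 36
  edge (6, 14)→(0, 0): d=(-6,-14) top-left  bias=+0
  edge (0, 0)→(6, 8): d=(6,8) right/bottom  bias=-1
  edge (6, 8)→(6, 14): d=(0,6) right/bottom  bias=-1
    (1,2)@(3, 5): e=[12,6,18] → █
    (2,2)@(5, 5): e=[40,-10,6] → ·
    (1,3)@(3, 7): e=[0,18,18] → █  [on edge]
    (2,3)@(5, 7): e=[28,2,6] → █
    (3,3)@(7, 7): e=[56,-14,-6] → ·
    (1,4)@(3, 9): e=[-12,30,18] → ·
    (2,4)@(5, 9): e=[16,14,6] → █
    (3,4)@(7, 9): e=[44,-2,-6] → ·
    (2,5)@(5, 11): e=[4,26,6] → █
    (3,5)@(7, 11): e=[32,10,-6] → ·
    (2,6)@(5, 13): e=[-8,38,6] → ·
  covered (5 px):
    · · · · · · ·
    · · · · · · ·
    · █ · · · · ·
    · █ █ · · · ·
    · · █ · · · ·
    · · █ · · · ·
    · · · · · · ·
    · · · · · · ·
    · · · · · · ·
    · · · · · · ·
T2:
  2·area = 18  (B↔C swapped to make it positive)
  edge (8, 0)→(4, 6): d=(-4,6) right/bottom  bias=-1
  edge (4, 6)→(3, 3): d=(-1,-3) top-left  bias=+0
  edge (3, 3)→(8, 0): d=(5,-3) top-left  bias=+0
    (3,0)@(7, 1): e=[2,14,2] → █
    (4,0)@(9, 1): e=[-10,20,8] → ·
    (1,1)@(3, 3): e=[18,0,0] → █  [on edge]
    (2,1)@(5, 3): e=[6,6,6] → █
    (3,1)@(7, 3): e=[-6,12,12] → ·
    (1,2)@(3, 5): e=[10,-2,10] → ·
    (2,2)@(5, 5): e=[-2,4,16] → ·
    (2,4)@(5, 9): e=[-18,0,36] → ·  [on edge]
    (3,7)@(7, 15): e=[-54,0,72] → ·  [on edge]
  covered (3 px):
    · · · █ · · ·
    · █ █ · · · ·
    · · · · · · ·
    · · · · · · ·
    · · · · · · ·
    · · · · · · ·
    · · · · · · ·
    · · · · · · ·
    · · · · · · ·
    · · · · · · ·

Result: [5,79,4]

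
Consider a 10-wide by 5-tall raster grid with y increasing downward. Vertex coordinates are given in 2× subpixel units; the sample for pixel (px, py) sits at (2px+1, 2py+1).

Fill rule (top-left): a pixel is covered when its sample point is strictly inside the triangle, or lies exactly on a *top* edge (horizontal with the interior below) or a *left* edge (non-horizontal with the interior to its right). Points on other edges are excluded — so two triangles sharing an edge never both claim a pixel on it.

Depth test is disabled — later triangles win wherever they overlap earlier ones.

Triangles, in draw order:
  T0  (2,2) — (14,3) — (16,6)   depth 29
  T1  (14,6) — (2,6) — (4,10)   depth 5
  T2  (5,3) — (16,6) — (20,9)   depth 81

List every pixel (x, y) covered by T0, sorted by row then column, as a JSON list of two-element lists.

T0:
  2·area = 34
  edge (2, 2)→(14, 3): d=(12,1) right/bottom  bias=-1
  edge (14, 3)→(16, 6): d=(2,3) right/bottom  bias=-1
  edge (16, 6)→(2, 2): d=(-14,-4) top-left  bias=+0
    (3,1)@(7, 3): e=[7,21,6] → █
    (4,1)@(9, 3): e=[5,15,14] → █
    (5,1)@(11, 3): e=[3,9,22] → █
    (6,1)@(13, 3): e=[1,3,30] → █
    (7,1)@(15, 3): e=[-1,-3,38] → ·
    (3,2)@(7, 5): e=[31,25,-22] → ·
    (4,2)@(9, 5): e=[29,19,-14] → ·
    (5,2)@(11, 5): e=[27,13,-6] → ·
    (6,2)@(13, 5): e=[25,7,2] → █
    (7,2)@(15, 5): e=[23,1,10] → █
    (8,2)@(17, 5): e=[21,-5,18] → ·
    (6,3)@(13, 7): e=[49,11,-26] → ·
  covered (6 px):
    · · · · · · · · · ·
    · · · █ █ █ █ · · ·
    · · · · · · █ █ · ·
    · · · · · · · · · ·
    · · · · · · · · · ·
T1:
  2·area = 48  (B↔C swapped to make it positive)
  edge (14, 6)→(4, 10): d=(-10,4) right/bottom  bias=-1
  edge (4, 10)→(2, 6): d=(-2,-4) top-left  bias=+0
  edge (2, 6)→(14, 6): d=(12,0) top-left  bias=+0
    (1,3)@(3, 7): e=[34,2,12] → █
    (2,3)@(5, 7): e=[26,10,12] → █
    (3,3)@(7, 7): e=[18,18,12] → █
    (4,3)@(9, 7): e=[10,26,12] → █
    (5,3)@(11, 7): e=[2,34,12] → █
    (6,3)@(13, 7): e=[-6,42,12] → ·
    (1,4)@(3, 9): e=[14,-2,36] → ·
    (2,4)@(5, 9): e=[6,6,36] → █
    (3,4)@(7, 9): e=[-2,14,36] → ·
    (4,4)@(9, 9): e=[-10,22,36] → ·
    (5,4)@(11, 9): e=[-18,30,36] → ·
  covered (6 px):
    · · · · · · · · · ·
    · · · · · · · · · ·
    · · · · · · · · · ·
    · █ █ █ █ █ · · · ·
    · · █ · · · · · · ·
T2:
  2·area = 21
  edge (5, 3)→(16, 6): d=(11,3) right/bottom  bias=-1
  edge (16, 6)→(20, 9): d=(4,3) right/bottom  bias=-1
  edge (20, 9)→(5, 3): d=(-15,-6) top-left  bias=+0
    (2,1)@(5, 3): e=[0,21,0] → ·  [on edge]
    (5,2)@(11, 5): e=[4,11,6] → █
    (6,2)@(13, 5): e=[-2,5,18] → ·
    (5,3)@(11, 7): e=[26,19,-24] → ·
    (7,3)@(15, 7): e=[14,7,0] → █  [on edge]
    (8,3)@(17, 7): e=[8,1,12] → █
    (9,3)@(19, 7): e=[2,-5,24] → ·
    (7,4)@(15, 9): e=[36,15,-30] → ·
    (8,4)@(17, 9): e=[30,9,-18] → ·
  covered (3 px):
    · · · · · · · · · ·
    · · · · · · · · · ·
    · · · · · █ · · · ·
    · · · · · · · █ █ ·
    · · · · · · · · · ·

Answer: [[3,1],[4,1],[5,1],[6,1],[6,2],[7,2]]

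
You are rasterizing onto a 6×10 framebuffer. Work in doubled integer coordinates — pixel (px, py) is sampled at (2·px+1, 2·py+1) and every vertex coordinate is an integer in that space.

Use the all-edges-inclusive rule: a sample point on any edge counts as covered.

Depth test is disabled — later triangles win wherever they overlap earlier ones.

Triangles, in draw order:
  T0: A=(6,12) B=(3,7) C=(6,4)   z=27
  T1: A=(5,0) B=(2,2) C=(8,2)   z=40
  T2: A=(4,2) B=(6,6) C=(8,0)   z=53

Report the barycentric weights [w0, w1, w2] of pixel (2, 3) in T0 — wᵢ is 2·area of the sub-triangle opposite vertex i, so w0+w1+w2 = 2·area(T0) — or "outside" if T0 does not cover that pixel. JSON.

T0:
  2·area = 24
  edge (6, 12)→(3, 7): d=(-3,-5) inclusive
  edge (3, 7)→(6, 4): d=(3,-3) inclusive
  edge (6, 4)→(6, 12): d=(0,8) inclusive
    (4,0)@(9, 1): e=[48,0,-24] → ·  [on edge]
    (3,1)@(7, 3): e=[32,0,-8] → ·  [on edge]
    (2,2)@(5, 5): e=[16,0,8] → #  [on edge]
    (3,2)@(7, 5): e=[26,6,-8] → ·
    (1,3)@(3, 7): e=[0,0,24] → #  [on edge]
    (3,3)@(7, 7): e=[20,12,-8] → ·
    (0,4)@(1, 9): e=[-16,0,40] → ·  [on edge]
    (1,4)@(3, 9): e=[-6,6,24] → ·
    (2,4)@(5, 9): e=[4,12,8] → #
    (3,4)@(7, 9): e=[14,18,-8] → ·
    (2,5)@(5, 11): e=[-2,18,8] → ·
    (4,8)@(9, 17): e=[0,48,-24] → ·  [on edge]
  covered (4 px):
    · · · · · ·
    · · · · · ·
    · · # · · ·
    · # # · · ·
    · · # · · ·
    · · · · · ·
    · · · · · ·
    · · · · · ·
    · · · · · ·
    · · · · · ·
T1:
  2·area = 12  (B↔C swapped to make it positive)
  edge (5, 0)→(8, 2): d=(3,2) inclusive
  edge (8, 2)→(2, 2): d=(-6,0) inclusive
  edge (2, 2)→(5, 0): d=(3,-2) inclusive
    (2,0)@(5, 1): e=[3,6,3] → #
    (3,0)@(7, 1): e=[-1,6,7] → ·
    (2,1)@(5, 3): e=[9,-6,9] → ·
  covered (1 px):
    · · # · · ·
    · · · · · ·
    · · · · · ·
    · · · · · ·
    · · · · · ·
    · · · · · ·
    · · · · · ·
    · · · · · ·
    · · · · · ·
    · · · · · ·
T2:
  2·area = 20  (B↔C swapped to make it positive)
  edge (4, 2)→(8, 0): d=(4,-2) inclusive
  edge (8, 0)→(6, 6): d=(-2,6) inclusive
  edge (6, 6)→(4, 2): d=(-2,-4) inclusive
    (3,0)@(7, 1): e=[2,4,14] → #
    (4,0)@(9, 1): e=[6,-8,22] → ·
    (2,1)@(5, 3): e=[6,12,2] → #
    (3,1)@(7, 3): e=[10,0,10] → #  [on edge]
    (4,1)@(9, 3): e=[14,-12,18] → ·
    (2,2)@(5, 5): e=[14,8,-2] → ·
    (3,2)@(7, 5): e=[18,-4,6] → ·
    (2,4)@(5, 9): e=[30,0,-10] → ·  [on edge]
    (1,7)@(3, 15): e=[50,0,-30] → ·  [on edge]
  covered (3 px):
    · · · # · ·
    · · # # · ·
    · · · · · ·
    · · · · · ·
    · · · · · ·
    · · · · · ·
    · · · · · ·
    · · · · · ·
    · · · · · ·
    · · · · · ·

Result: [6,8,10]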